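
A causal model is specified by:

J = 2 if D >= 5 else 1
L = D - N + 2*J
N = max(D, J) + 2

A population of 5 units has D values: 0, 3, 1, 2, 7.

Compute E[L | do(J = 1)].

-0.2

Under do(J=1), J's equation is replaced by J=1 for every unit. Per-unit L: -1, 0, 0, 0, 0. Mean = -0.2.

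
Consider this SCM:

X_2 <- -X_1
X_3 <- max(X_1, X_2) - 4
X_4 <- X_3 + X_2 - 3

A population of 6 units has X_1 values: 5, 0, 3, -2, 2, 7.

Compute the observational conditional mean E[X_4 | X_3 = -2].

-5

Observing X_3=-2 restricts to units where X_3's equation naturally yields -2: X_1 ∈ {-2, 2}. In that subpopulation X_4 = -3, -7, mean -5.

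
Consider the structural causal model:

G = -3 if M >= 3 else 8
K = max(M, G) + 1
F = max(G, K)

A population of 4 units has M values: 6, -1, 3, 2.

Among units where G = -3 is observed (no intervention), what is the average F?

5.5

Conditioning on G=-3 selects the 2 unit(s) with M ∈ {6, 3}. Their F values: 7, 4. Mean = 5.5.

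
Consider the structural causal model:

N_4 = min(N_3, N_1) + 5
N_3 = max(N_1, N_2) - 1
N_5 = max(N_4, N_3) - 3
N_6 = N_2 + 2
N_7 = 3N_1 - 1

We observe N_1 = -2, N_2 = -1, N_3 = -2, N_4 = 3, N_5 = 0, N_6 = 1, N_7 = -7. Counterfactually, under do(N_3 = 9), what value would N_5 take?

do(N_3=9) replaces the equation N_3 = max(N_1, N_2) - 1 with the constant N_3 = 9.
N_4 = min(N_3, N_1) + 5  [with N_3=9, N_1=-2]  = 3
N_5 = max(N_4, N_3) - 3  [with N_4=3, N_3=9]  = 6

6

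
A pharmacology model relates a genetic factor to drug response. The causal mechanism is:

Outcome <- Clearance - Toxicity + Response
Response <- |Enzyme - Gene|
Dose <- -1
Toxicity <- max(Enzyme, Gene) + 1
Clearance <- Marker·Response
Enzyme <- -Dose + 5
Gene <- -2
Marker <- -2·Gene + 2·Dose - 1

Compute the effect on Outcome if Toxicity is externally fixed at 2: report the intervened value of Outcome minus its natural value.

Intervening sets Toxicity = 2 and removes its equation (Toxicity <- max(Enzyme, Gene) + 1).
Enzyme = -Dose + 5  [with Dose=-1]  = 6
Marker = -2·Gene + 2·Dose - 1  [with Gene=-2, Dose=-1]  = 1
Response = |Enzyme - Gene|  [with Enzyme=6, Gene=-2]  = 8
Clearance = Marker·Response  [with Marker=1, Response=8]  = 8
Outcome = Clearance - Toxicity + Response  [with Clearance=8, Toxicity=2, Response=8]  = 14
Without intervention: Enzyme = -Dose + 5  [with Dose=-1]  = 6; Marker = -2·Gene + 2·Dose - 1  [with Gene=-2, Dose=-1]  = 1; Response = |Enzyme - Gene|  [with Enzyme=6, Gene=-2]  = 8; Toxicity = max(Enzyme, Gene) + 1  [with Enzyme=6, Gene=-2]  = 7; Clearance = Marker·Response  [with Marker=1, Response=8]  = 8; Outcome = Clearance - Toxicity + Response  [with Clearance=8, Toxicity=7, Response=8]  = 9.
Change = 14 − 9 = 5.

5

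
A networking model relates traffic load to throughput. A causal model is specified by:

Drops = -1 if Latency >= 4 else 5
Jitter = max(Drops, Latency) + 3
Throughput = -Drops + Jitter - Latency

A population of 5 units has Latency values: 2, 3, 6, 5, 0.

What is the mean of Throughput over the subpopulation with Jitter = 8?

Observing Jitter=8 restricts to units where Jitter's equation naturally yields 8: Latency ∈ {2, 3, 5, 0}. In that subpopulation Throughput = 1, 0, 4, 3, mean 2.

2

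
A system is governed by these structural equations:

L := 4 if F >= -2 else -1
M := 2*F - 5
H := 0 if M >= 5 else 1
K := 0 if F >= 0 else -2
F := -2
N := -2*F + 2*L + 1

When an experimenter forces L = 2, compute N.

9

Under do(L=2), the mechanism L := 4 if F >= -2 else -1 is discarded; L is fixed at 2.
N = -2*F + 2*L + 1  [with F=-2, L=2]  = 9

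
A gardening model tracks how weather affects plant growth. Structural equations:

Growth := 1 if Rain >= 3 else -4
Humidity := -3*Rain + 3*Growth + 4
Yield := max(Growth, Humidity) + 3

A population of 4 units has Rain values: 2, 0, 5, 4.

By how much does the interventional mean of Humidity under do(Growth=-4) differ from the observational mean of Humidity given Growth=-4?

Every unit gets Growth=-4 under the intervention. Humidity values become -14, -8, -23, -20; E[Humidity|do(Growth=-4)] = -16.25.
Conditioning on Growth=-4 selects the 2 unit(s) with Rain ∈ {2, 0}. Their Humidity values: -14, -8. Mean = -11.
Difference = -16.25 − (-11) = -5.25.

-5.25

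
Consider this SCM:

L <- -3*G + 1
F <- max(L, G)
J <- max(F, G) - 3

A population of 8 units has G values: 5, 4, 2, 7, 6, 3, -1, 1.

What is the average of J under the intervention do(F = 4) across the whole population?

Under do(F=4), F's equation is replaced by F=4 for every unit. Per-unit J: 2, 1, 1, 4, 3, 1, 1, 1. Mean = 1.75.

1.75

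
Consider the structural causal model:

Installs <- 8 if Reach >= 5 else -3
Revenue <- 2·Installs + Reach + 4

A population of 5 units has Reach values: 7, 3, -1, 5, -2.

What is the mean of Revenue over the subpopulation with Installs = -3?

-2

Conditioning on Installs=-3 selects the 3 unit(s) with Reach ∈ {3, -1, -2}. Their Revenue values: 1, -3, -4. Mean = -2.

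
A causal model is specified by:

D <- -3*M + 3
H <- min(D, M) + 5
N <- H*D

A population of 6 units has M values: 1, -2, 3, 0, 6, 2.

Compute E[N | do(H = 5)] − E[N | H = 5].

Every unit gets H=5 under the intervention. N values become 0, 45, -30, 15, -75, -15; E[N|do(H=5)] = -10.
Conditioning on H=5 selects the 2 unit(s) with M ∈ {1, 0}. Their N values: 0, 15. Mean = 7.5.
Difference = -10 − 7.5 = -17.5.

-17.5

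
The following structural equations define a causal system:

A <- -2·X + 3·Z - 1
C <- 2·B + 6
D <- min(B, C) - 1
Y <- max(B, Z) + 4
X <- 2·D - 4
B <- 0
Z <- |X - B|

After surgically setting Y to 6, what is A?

29

Intervening sets Y = 6 and removes its equation (Y <- max(B, Z) + 4).
No directed path runs from Y to A, so A keeps its natural value.
C = 2·B + 6  [with B=0]  = 6
D = min(B, C) - 1  [with B=0, C=6]  = -1
X = 2·D - 4  [with D=-1]  = -6
Z = |X - B|  [with X=-6, B=0]  = 6
A = -2·X + 3·Z - 1  [with X=-6, Z=6]  = 29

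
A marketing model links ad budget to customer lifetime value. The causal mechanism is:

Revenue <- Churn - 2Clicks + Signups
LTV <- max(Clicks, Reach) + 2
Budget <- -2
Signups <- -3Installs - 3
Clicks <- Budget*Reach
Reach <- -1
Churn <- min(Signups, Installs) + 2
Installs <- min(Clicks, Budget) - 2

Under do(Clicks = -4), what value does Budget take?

Under do(Clicks=-4), the mechanism Clicks <- Budget*Reach is discarded; Clicks is fixed at -4.
Budget is not downstream of the intervention, so its value is determined by the original equations.

-2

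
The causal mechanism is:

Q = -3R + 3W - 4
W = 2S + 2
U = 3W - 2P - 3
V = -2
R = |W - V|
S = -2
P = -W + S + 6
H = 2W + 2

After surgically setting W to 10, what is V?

-2

Under do(W=10), the mechanism W = 2S + 2 is discarded; W is fixed at 10.
Since V is not a descendant of the intervened variable, it is unaffected.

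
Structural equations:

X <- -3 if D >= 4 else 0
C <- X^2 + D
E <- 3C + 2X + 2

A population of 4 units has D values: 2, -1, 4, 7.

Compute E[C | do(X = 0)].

Under do(X=0), X's equation is replaced by X=0 for every unit. Per-unit C: 2, -1, 4, 7. Mean = 3.

3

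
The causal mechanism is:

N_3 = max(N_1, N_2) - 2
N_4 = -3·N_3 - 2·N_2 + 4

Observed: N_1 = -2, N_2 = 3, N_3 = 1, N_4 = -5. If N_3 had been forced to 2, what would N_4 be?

-8

The intervention breaks the incoming arrows to N_3: N_3 = max(N_1, N_2) - 2 no longer applies, and N_3 = 2.
N_4 = -3·N_3 - 2·N_2 + 4  [with N_3=2, N_2=3]  = -8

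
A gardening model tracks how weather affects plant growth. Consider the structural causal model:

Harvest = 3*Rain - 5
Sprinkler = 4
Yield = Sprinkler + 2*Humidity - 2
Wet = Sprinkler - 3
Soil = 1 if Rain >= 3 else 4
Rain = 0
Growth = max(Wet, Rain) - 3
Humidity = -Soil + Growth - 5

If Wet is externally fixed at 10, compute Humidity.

-2

Under do(Wet=10), the mechanism Wet = Sprinkler - 3 is discarded; Wet is fixed at 10.
Soil = 1 if Rain >= 3 else 4  [with Rain=0]  = 4
Growth = max(Wet, Rain) - 3  [with Wet=10, Rain=0]  = 7
Humidity = -Soil + Growth - 5  [with Soil=4, Growth=7]  = -2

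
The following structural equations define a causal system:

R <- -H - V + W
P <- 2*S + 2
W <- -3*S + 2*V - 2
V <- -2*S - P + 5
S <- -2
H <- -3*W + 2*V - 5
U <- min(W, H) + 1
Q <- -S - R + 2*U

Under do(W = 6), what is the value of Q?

6

do(W=6) replaces the equation W <- -3*S + 2*V - 2 with the constant W = 6.
P = 2*S + 2  [with S=-2]  = -2
V = -2*S - P + 5  [with S=-2, P=-2]  = 11
H = -3*W + 2*V - 5  [with W=6, V=11]  = -1
U = min(W, H) + 1  [with W=6, H=-1]  = 0
R = -H - V + W  [with H=-1, V=11, W=6]  = -4
Q = -S - R + 2*U  [with S=-2, R=-4, U=0]  = 6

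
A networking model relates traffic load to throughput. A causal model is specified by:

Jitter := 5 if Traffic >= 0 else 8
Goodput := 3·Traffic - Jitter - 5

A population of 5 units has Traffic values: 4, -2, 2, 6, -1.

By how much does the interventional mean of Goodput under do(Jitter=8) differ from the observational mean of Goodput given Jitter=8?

Every unit gets Jitter=8 under the intervention. Goodput values become -1, -19, -7, 5, -16; E[Goodput|do(Jitter=8)] = -7.6.
Observing Jitter=8 restricts to units where Jitter's equation naturally yields 8: Traffic ∈ {-2, -1}. In that subpopulation Goodput = -19, -16, mean -17.5.
Difference = -7.6 − (-17.5) = 9.9.

9.9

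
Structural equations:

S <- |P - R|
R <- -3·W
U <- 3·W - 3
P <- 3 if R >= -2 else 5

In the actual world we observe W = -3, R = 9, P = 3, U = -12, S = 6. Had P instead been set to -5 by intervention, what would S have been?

do(P=-5) replaces the equation P <- 3 if R >= -2 else 5 with the constant P = -5.
R = -3·W  [with W=-3]  = 9
S = |P - R|  [with P=-5, R=9]  = 14

14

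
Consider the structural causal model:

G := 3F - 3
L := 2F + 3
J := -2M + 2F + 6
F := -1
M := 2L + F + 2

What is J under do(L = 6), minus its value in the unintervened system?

Under do(L=6), the mechanism L := 2F + 3 is discarded; L is fixed at 6.
M = 2L + F + 2  [with L=6, F=-1]  = 13
J = -2M + 2F + 6  [with M=13, F=-1]  = -22
Without intervention: L = 2F + 3  [with F=-1]  = 1; M = 2L + F + 2  [with L=1, F=-1]  = 3; J = -2M + 2F + 6  [with M=3, F=-1]  = -2.
Change = -22 − (-2) = -20.

-20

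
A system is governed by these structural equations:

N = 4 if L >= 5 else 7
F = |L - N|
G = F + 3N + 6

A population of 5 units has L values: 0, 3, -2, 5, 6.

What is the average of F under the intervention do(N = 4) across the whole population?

2.8

The intervention sets N=4 in all 5 units regardless of L. Recomputing F per unit gives 4, 1, 6, 1, 2; average 2.8.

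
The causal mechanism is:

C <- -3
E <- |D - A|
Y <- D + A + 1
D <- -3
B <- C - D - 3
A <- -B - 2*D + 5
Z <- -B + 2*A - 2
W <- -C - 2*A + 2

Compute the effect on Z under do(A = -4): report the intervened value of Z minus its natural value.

-36

Intervening sets A = -4 and removes its equation (A <- -B - 2*D + 5).
B = C - D - 3  [with C=-3, D=-3]  = -3
Z = -B + 2*A - 2  [with B=-3, A=-4]  = -7
Without intervention: B = C - D - 3  [with C=-3, D=-3]  = -3; A = -B - 2*D + 5  [with B=-3, D=-3]  = 14; Z = -B + 2*A - 2  [with B=-3, A=14]  = 29.
Change = -7 − 29 = -36.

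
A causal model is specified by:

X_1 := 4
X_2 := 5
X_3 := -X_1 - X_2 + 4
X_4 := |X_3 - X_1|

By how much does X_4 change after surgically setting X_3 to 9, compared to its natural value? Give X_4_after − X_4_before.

-4

The intervention breaks the incoming arrows to X_3: X_3 := -X_1 - X_2 + 4 no longer applies, and X_3 = 9.
X_4 = |X_3 - X_1|  [with X_3=9, X_1=4]  = 5
Without intervention: X_3 = -X_1 - X_2 + 4  [with X_1=4, X_2=5]  = -5; X_4 = |X_3 - X_1|  [with X_3=-5, X_1=4]  = 9.
Change = 5 − 9 = -4.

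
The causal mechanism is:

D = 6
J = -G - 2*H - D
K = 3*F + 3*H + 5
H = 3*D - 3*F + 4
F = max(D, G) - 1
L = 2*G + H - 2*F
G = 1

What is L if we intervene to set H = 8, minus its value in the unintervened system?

The intervention breaks the incoming arrows to H: H = 3*D - 3*F + 4 no longer applies, and H = 8.
F = max(D, G) - 1  [with D=6, G=1]  = 5
L = 2*G + H - 2*F  [with G=1, H=8, F=5]  = 0
Without intervention: F = max(D, G) - 1  [with D=6, G=1]  = 5; H = 3*D - 3*F + 4  [with D=6, F=5]  = 7; L = 2*G + H - 2*F  [with G=1, H=7, F=5]  = -1.
Change = 0 − (-1) = 1.

1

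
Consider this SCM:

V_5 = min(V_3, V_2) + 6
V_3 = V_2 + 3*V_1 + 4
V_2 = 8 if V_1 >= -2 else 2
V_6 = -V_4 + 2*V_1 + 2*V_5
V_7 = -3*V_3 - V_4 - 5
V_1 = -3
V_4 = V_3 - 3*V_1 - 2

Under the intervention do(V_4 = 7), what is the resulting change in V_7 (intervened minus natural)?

The intervention breaks the incoming arrows to V_4: V_4 = V_3 - 3*V_1 - 2 no longer applies, and V_4 = 7.
V_2 = 8 if V_1 >= -2 else 2  [with V_1=-3]  = 2
V_3 = V_2 + 3*V_1 + 4  [with V_2=2, V_1=-3]  = -3
V_7 = -3*V_3 - V_4 - 5  [with V_3=-3, V_4=7]  = -3
Without intervention: V_2 = 8 if V_1 >= -2 else 2  [with V_1=-3]  = 2; V_3 = V_2 + 3*V_1 + 4  [with V_2=2, V_1=-3]  = -3; V_4 = V_3 - 3*V_1 - 2  [with V_3=-3, V_1=-3]  = 4; V_7 = -3*V_3 - V_4 - 5  [with V_3=-3, V_4=4]  = 0.
Change = -3 − 0 = -3.

-3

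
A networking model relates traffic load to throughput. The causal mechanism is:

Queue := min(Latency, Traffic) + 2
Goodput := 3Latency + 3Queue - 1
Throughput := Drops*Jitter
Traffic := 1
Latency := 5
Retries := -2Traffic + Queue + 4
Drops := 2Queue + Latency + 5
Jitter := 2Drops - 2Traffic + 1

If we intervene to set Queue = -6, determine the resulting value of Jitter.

The intervention breaks the incoming arrows to Queue: Queue := min(Latency, Traffic) + 2 no longer applies, and Queue = -6.
Drops = 2Queue + Latency + 5  [with Queue=-6, Latency=5]  = -2
Jitter = 2Drops - 2Traffic + 1  [with Drops=-2, Traffic=1]  = -5

-5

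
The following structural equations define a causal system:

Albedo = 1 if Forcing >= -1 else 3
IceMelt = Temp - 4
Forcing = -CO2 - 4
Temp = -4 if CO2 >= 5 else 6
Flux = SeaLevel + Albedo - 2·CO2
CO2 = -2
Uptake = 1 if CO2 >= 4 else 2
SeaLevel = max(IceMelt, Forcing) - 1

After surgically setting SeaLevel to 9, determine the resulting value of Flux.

Intervening sets SeaLevel = 9 and removes its equation (SeaLevel = max(IceMelt, Forcing) - 1).
Forcing = -CO2 - 4  [with CO2=-2]  = -2
Albedo = 1 if Forcing >= -1 else 3  [with Forcing=-2]  = 3
Flux = SeaLevel + Albedo - 2·CO2  [with SeaLevel=9, Albedo=3, CO2=-2]  = 16

16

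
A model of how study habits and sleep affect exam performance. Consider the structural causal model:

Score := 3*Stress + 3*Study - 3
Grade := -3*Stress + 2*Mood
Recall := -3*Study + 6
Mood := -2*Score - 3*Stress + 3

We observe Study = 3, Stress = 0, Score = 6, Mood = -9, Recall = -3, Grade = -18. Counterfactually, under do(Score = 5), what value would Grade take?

-14

The intervention breaks the incoming arrows to Score: Score := 3*Stress + 3*Study - 3 no longer applies, and Score = 5.
Mood = -2*Score - 3*Stress + 3  [with Score=5, Stress=0]  = -7
Grade = -3*Stress + 2*Mood  [with Stress=0, Mood=-7]  = -14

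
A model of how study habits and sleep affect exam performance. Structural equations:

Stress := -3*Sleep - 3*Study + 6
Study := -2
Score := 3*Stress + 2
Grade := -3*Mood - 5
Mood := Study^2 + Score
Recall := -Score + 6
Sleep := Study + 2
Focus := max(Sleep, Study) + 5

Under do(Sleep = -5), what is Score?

83

do(Sleep=-5) replaces the equation Sleep := Study + 2 with the constant Sleep = -5.
Stress = -3*Sleep - 3*Study + 6  [with Sleep=-5, Study=-2]  = 27
Score = 3*Stress + 2  [with Stress=27]  = 83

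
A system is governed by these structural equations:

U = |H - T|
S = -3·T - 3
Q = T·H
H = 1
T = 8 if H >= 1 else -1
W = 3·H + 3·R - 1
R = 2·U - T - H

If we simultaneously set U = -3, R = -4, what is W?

Under do(U = -3, R = -4), each intervened variable's structural equation is replaced by its fixed value.
W = 3·H + 3·R - 1  [with H=1, R=-4]  = -10

-10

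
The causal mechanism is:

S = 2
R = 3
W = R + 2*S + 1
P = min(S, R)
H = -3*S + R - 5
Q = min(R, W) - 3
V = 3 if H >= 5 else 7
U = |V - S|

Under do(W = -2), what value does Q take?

The intervention breaks the incoming arrows to W: W = R + 2*S + 1 no longer applies, and W = -2.
Q = min(R, W) - 3  [with R=3, W=-2]  = -5

-5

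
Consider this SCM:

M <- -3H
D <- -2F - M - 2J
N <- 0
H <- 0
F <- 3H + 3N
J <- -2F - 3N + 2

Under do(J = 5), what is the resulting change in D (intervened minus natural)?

-6

The intervention breaks the incoming arrows to J: J <- -2F - 3N + 2 no longer applies, and J = 5.
F = 3H + 3N  [with H=0, N=0]  = 0
M = -3H  [with H=0]  = 0
D = -2F - M - 2J  [with F=0, M=0, J=5]  = -10
Without intervention: F = 3H + 3N  [with H=0, N=0]  = 0; M = -3H  [with H=0]  = 0; J = -2F - 3N + 2  [with F=0, N=0]  = 2; D = -2F - M - 2J  [with F=0, M=0, J=2]  = -4.
Change = -10 − (-4) = -6.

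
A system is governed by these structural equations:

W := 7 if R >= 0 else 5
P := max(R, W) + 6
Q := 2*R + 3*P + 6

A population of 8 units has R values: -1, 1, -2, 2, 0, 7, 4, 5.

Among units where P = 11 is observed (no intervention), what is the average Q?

36

Conditioning on P=11 selects the 2 unit(s) with R ∈ {-1, -2}. Their Q values: 37, 35. Mean = 36.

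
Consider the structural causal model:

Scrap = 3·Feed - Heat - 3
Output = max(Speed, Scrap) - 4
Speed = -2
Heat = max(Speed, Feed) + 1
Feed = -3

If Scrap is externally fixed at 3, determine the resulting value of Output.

-1

Intervening sets Scrap = 3 and removes its equation (Scrap = 3·Feed - Heat - 3).
Output = max(Speed, Scrap) - 4  [with Speed=-2, Scrap=3]  = -1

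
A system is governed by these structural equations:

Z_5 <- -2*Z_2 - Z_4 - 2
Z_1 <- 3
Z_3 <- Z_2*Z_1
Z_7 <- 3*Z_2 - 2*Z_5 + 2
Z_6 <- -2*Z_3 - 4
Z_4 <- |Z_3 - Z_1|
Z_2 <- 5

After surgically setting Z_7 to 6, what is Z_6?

Intervening sets Z_7 = 6 and removes its equation (Z_7 <- 3*Z_2 - 2*Z_5 + 2).
Since Z_6 is not a descendant of the intervened variable, it is unaffected.
Z_3 = Z_2*Z_1  [with Z_2=5, Z_1=3]  = 15
Z_6 = -2*Z_3 - 4  [with Z_3=15]  = -34

-34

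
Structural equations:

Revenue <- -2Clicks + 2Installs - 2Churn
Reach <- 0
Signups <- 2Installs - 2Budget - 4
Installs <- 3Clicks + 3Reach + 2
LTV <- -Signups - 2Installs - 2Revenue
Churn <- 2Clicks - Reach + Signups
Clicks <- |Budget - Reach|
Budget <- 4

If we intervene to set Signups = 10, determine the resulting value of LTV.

-6

do(Signups=10) replaces the equation Signups <- 2Installs - 2Budget - 4 with the constant Signups = 10.
Clicks = |Budget - Reach|  [with Budget=4, Reach=0]  = 4
Installs = 3Clicks + 3Reach + 2  [with Clicks=4, Reach=0]  = 14
Churn = 2Clicks - Reach + Signups  [with Clicks=4, Reach=0, Signups=10]  = 18
Revenue = -2Clicks + 2Installs - 2Churn  [with Clicks=4, Installs=14, Churn=18]  = -16
LTV = -Signups - 2Installs - 2Revenue  [with Signups=10, Installs=14, Revenue=-16]  = -6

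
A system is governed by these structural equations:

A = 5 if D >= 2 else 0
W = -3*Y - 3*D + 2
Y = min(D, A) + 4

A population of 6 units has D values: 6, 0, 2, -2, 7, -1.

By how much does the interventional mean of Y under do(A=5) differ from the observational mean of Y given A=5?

The intervention sets A=5 in all 6 units regardless of D. Recomputing Y per unit gives 9, 4, 6, 2, 9, 3; average 5.5.
E[Y|A=5] averages over only the 3 units with A=5 (D = 6, 2, 7): Y = 9, 6, 9, mean 8.
Difference = 5.5 − 8 = -2.5.

-2.5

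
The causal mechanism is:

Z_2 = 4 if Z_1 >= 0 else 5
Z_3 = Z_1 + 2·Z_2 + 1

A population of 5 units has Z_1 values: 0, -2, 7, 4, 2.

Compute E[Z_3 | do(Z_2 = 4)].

11.2

The intervention sets Z_2=4 in all 5 units regardless of Z_1. Recomputing Z_3 per unit gives 9, 7, 16, 13, 11; average 11.2.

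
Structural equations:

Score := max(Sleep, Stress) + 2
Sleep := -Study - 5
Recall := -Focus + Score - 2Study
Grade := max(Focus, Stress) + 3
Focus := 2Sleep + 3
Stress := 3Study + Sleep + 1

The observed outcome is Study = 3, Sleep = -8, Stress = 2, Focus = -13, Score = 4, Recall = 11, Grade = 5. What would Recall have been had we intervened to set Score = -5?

The intervention breaks the incoming arrows to Score: Score := max(Sleep, Stress) + 2 no longer applies, and Score = -5.
Sleep = -Study - 5  [with Study=3]  = -8
Focus = 2Sleep + 3  [with Sleep=-8]  = -13
Recall = -Focus + Score - 2Study  [with Focus=-13, Score=-5, Study=3]  = 2

2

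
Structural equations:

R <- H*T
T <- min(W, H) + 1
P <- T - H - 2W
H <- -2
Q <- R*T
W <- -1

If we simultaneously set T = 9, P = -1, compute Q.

Setting T = 9, P = -1 by intervention discards those variables' equations.
R = H*T  [with H=-2, T=9]  = -18
Q = R*T  [with R=-18, T=9]  = -162

-162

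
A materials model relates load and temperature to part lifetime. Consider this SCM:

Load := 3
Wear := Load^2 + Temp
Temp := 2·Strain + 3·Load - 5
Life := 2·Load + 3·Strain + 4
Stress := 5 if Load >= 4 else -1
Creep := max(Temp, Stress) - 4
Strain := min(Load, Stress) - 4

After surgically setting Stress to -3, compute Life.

Under do(Stress=-3), the mechanism Stress := 5 if Load >= 4 else -1 is discarded; Stress is fixed at -3.
Strain = min(Load, Stress) - 4  [with Load=3, Stress=-3]  = -7
Life = 2·Load + 3·Strain + 4  [with Load=3, Strain=-7]  = -11

-11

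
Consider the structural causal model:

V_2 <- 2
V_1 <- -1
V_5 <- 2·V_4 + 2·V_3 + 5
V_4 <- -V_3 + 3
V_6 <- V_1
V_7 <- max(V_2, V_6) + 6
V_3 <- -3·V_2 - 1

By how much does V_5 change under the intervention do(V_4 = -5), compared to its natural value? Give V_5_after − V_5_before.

-30

Intervening sets V_4 = -5 and removes its equation (V_4 <- -V_3 + 3).
V_3 = -3·V_2 - 1  [with V_2=2]  = -7
V_5 = 2·V_4 + 2·V_3 + 5  [with V_4=-5, V_3=-7]  = -19
Without intervention: V_3 = -3·V_2 - 1  [with V_2=2]  = -7; V_4 = -V_3 + 3  [with V_3=-7]  = 10; V_5 = 2·V_4 + 2·V_3 + 5  [with V_4=10, V_3=-7]  = 11.
Change = -19 − 11 = -30.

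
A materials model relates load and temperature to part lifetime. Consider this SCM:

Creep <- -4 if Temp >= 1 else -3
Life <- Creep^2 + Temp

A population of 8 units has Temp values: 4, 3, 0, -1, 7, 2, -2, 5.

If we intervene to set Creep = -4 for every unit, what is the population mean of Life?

18.25

The intervention sets Creep=-4 in all 8 units regardless of Temp. Recomputing Life per unit gives 20, 19, 16, 15, 23, 18, 14, 21; average 18.25.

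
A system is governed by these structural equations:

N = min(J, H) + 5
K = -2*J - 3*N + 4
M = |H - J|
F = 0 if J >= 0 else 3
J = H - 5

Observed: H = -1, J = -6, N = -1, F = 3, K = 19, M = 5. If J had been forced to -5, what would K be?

14

do(J=-5) replaces the equation J = H - 5 with the constant J = -5.
N = min(J, H) + 5  [with J=-5, H=-1]  = 0
K = -2*J - 3*N + 4  [with J=-5, N=0]  = 14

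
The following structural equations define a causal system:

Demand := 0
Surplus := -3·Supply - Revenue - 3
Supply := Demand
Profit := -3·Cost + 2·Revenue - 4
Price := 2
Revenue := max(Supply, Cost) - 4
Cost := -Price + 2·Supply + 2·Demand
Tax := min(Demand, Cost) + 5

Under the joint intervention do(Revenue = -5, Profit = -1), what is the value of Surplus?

2

Under do(Revenue = -5, Profit = -1), each intervened variable's structural equation is replaced by its fixed value.
Supply = Demand  [with Demand=0]  = 0
Surplus = -3·Supply - Revenue - 3  [with Supply=0, Revenue=-5]  = 2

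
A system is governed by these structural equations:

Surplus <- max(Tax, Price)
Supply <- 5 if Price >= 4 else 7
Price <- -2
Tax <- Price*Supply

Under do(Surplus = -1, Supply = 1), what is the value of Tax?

Setting Surplus = -1, Supply = 1 by intervention discards those variables' equations.
Tax = Price*Supply  [with Price=-2, Supply=1]  = -2

-2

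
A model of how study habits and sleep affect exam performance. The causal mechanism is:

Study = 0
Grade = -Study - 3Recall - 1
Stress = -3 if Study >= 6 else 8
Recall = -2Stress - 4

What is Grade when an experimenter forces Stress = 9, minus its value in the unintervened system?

Under do(Stress=9), the mechanism Stress = -3 if Study >= 6 else 8 is discarded; Stress is fixed at 9.
Recall = -2Stress - 4  [with Stress=9]  = -22
Grade = -Study - 3Recall - 1  [with Study=0, Recall=-22]  = 65
Without intervention: Stress = -3 if Study >= 6 else 8  [with Study=0]  = 8; Recall = -2Stress - 4  [with Stress=8]  = -20; Grade = -Study - 3Recall - 1  [with Study=0, Recall=-20]  = 59.
Change = 65 − 59 = 6.

6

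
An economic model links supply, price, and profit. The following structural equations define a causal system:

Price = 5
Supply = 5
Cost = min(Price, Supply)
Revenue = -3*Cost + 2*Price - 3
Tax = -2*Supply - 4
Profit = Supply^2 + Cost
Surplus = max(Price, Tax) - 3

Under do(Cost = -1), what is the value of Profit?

The intervention breaks the incoming arrows to Cost: Cost = min(Price, Supply) no longer applies, and Cost = -1.
Profit = Supply^2 + Cost  [with Supply=5, Cost=-1]  = 24

24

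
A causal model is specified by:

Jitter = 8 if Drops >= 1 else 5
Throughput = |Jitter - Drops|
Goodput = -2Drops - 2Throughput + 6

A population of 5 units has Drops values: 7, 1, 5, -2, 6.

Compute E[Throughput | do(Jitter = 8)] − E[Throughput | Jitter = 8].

Every unit gets Jitter=8 under the intervention. Throughput values become 1, 7, 3, 10, 2; E[Throughput|do(Jitter=8)] = 4.6.
Observing Jitter=8 restricts to units where Jitter's equation naturally yields 8: Drops ∈ {7, 1, 5, 6}. In that subpopulation Throughput = 1, 7, 3, 2, mean 3.25.
Difference = 4.6 − 3.25 = 1.35.

1.35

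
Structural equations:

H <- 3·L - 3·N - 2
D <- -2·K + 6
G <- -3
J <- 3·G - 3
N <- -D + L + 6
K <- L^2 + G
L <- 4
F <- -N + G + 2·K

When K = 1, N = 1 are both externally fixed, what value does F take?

-2

Setting K = 1, N = 1 by intervention discards those variables' equations.
F = -N + G + 2·K  [with N=1, G=-3, K=1]  = -2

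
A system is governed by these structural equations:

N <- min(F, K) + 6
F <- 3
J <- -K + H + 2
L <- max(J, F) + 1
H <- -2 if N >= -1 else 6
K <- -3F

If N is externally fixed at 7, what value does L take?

10

The intervention breaks the incoming arrows to N: N <- min(F, K) + 6 no longer applies, and N = 7.
K = -3F  [with F=3]  = -9
H = -2 if N >= -1 else 6  [with N=7]  = -2
J = -K + H + 2  [with K=-9, H=-2]  = 9
L = max(J, F) + 1  [with J=9, F=3]  = 10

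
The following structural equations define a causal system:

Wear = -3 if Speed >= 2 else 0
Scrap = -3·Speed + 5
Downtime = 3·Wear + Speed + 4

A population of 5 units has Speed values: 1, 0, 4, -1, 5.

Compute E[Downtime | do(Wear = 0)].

5.8

Under do(Wear=0), Wear's equation is replaced by Wear=0 for every unit. Per-unit Downtime: 5, 4, 8, 3, 9. Mean = 5.8.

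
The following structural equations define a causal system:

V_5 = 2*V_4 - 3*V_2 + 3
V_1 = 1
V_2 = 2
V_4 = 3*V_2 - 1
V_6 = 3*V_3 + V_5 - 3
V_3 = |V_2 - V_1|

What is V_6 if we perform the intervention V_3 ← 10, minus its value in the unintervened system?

The intervention breaks the incoming arrows to V_3: V_3 = |V_2 - V_1| no longer applies, and V_3 = 10.
V_4 = 3*V_2 - 1  [with V_2=2]  = 5
V_5 = 2*V_4 - 3*V_2 + 3  [with V_4=5, V_2=2]  = 7
V_6 = 3*V_3 + V_5 - 3  [with V_3=10, V_5=7]  = 34
Without intervention: V_3 = |V_2 - V_1|  [with V_2=2, V_1=1]  = 1; V_4 = 3*V_2 - 1  [with V_2=2]  = 5; V_5 = 2*V_4 - 3*V_2 + 3  [with V_4=5, V_2=2]  = 7; V_6 = 3*V_3 + V_5 - 3  [with V_3=1, V_5=7]  = 7.
Change = 34 − 7 = 27.

27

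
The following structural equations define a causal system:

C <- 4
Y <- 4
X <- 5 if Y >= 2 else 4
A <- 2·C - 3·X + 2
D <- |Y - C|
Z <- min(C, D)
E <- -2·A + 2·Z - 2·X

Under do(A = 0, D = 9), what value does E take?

Under do(A = 0, D = 9), each intervened variable's structural equation is replaced by its fixed value.
X = 5 if Y >= 2 else 4  [with Y=4]  = 5
Z = min(C, D)  [with C=4, D=9]  = 4
E = -2·A + 2·Z - 2·X  [with A=0, Z=4, X=5]  = -2

-2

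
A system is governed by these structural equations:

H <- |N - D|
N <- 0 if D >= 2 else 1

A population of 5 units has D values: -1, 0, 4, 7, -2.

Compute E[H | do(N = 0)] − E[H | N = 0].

The intervention sets N=0 in all 5 units regardless of D. Recomputing H per unit gives 1, 0, 4, 7, 2; average 2.8.
E[H|N=0] averages over only the 2 units with N=0 (D = 4, 7): H = 4, 7, mean 5.5.
Difference = 2.8 − 5.5 = -2.7.

-2.7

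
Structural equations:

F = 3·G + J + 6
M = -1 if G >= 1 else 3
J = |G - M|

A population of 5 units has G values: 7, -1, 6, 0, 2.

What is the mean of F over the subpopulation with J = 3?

Observing J=3 restricts to units where J's equation naturally yields 3: G ∈ {0, 2}. In that subpopulation F = 9, 15, mean 12.

12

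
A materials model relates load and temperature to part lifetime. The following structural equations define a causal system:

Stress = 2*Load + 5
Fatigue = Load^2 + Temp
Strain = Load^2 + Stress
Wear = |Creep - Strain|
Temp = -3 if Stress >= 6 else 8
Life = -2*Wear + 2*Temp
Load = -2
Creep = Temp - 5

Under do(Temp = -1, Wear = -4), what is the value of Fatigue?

3

Setting Temp = -1, Wear = -4 by intervention discards those variables' equations.
Fatigue = Load^2 + Temp  [with Load=-2, Temp=-1]  = 3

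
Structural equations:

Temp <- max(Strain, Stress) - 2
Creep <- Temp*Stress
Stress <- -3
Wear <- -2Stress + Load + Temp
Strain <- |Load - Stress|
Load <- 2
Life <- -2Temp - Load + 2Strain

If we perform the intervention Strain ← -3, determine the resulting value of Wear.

The intervention breaks the incoming arrows to Strain: Strain <- |Load - Stress| no longer applies, and Strain = -3.
Temp = max(Strain, Stress) - 2  [with Strain=-3, Stress=-3]  = -5
Wear = -2Stress + Load + Temp  [with Stress=-3, Load=2, Temp=-5]  = 3

3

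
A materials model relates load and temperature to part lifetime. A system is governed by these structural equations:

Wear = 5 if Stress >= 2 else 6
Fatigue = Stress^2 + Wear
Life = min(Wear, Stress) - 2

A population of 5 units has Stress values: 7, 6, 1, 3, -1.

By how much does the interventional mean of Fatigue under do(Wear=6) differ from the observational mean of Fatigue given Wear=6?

Under do(Wear=6), Wear's equation is replaced by Wear=6 for every unit. Per-unit Fatigue: 55, 42, 7, 15, 7. Mean = 25.2.
Conditioning on Wear=6 selects the 2 unit(s) with Stress ∈ {1, -1}. Their Fatigue values: 7, 7. Mean = 7.
Difference = 25.2 − 7 = 18.2.

18.2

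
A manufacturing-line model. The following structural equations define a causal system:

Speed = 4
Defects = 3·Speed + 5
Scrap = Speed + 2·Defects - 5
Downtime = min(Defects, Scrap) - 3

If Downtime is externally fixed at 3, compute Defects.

17

The intervention breaks the incoming arrows to Downtime: Downtime = min(Defects, Scrap) - 3 no longer applies, and Downtime = 3.
Since Defects is not a descendant of the intervened variable, it is unaffected.
Defects = 3·Speed + 5  [with Speed=4]  = 17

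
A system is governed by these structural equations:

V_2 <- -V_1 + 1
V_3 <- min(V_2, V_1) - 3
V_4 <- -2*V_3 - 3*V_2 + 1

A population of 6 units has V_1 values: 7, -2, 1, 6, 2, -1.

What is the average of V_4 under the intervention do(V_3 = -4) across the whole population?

12.5

do(V_3=-4) breaks V_3's dependence on V_1. With V_3=-4 fixed, V_4 across the units is 27, 0, 9, 24, 12, 3, mean 12.5.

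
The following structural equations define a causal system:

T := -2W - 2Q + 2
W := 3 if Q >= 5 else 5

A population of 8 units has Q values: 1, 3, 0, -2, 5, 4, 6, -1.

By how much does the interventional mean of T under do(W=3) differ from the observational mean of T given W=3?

The intervention sets W=3 in all 8 units regardless of Q. Recomputing T per unit gives -6, -10, -4, 0, -14, -12, -16, -2; average -8.
Conditioning on W=3 selects the 2 unit(s) with Q ∈ {5, 6}. Their T values: -14, -16. Mean = -15.
Difference = -8 − (-15) = 7.

7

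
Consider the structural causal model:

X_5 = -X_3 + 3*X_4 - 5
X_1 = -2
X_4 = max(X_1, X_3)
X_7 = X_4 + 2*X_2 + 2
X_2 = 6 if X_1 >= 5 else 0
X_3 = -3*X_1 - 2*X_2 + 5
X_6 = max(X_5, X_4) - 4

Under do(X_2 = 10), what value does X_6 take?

Under do(X_2=10), the mechanism X_2 = 6 if X_1 >= 5 else 0 is discarded; X_2 is fixed at 10.
X_3 = -3*X_1 - 2*X_2 + 5  [with X_1=-2, X_2=10]  = -9
X_4 = max(X_1, X_3)  [with X_1=-2, X_3=-9]  = -2
X_5 = -X_3 + 3*X_4 - 5  [with X_3=-9, X_4=-2]  = -2
X_6 = max(X_5, X_4) - 4  [with X_5=-2, X_4=-2]  = -6

-6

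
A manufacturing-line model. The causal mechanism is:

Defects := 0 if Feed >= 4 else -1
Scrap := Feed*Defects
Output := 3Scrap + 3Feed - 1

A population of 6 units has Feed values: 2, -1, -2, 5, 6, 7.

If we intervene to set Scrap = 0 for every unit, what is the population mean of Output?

7.5

Every unit gets Scrap=0 under the intervention. Output values become 5, -4, -7, 14, 17, 20; E[Output|do(Scrap=0)] = 7.5.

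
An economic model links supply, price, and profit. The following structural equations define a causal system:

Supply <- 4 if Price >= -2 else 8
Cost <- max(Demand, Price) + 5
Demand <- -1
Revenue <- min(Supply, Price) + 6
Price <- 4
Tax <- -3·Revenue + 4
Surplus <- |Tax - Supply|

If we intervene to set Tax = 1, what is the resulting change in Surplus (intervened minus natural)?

-27

Intervening sets Tax = 1 and removes its equation (Tax <- -3·Revenue + 4).
Supply = 4 if Price >= -2 else 8  [with Price=4]  = 4
Surplus = |Tax - Supply|  [with Tax=1, Supply=4]  = 3
Without intervention: Supply = 4 if Price >= -2 else 8  [with Price=4]  = 4; Revenue = min(Supply, Price) + 6  [with Supply=4, Price=4]  = 10; Tax = -3·Revenue + 4  [with Revenue=10]  = -26; Surplus = |Tax - Supply|  [with Tax=-26, Supply=4]  = 30.
Change = 3 − 30 = -27.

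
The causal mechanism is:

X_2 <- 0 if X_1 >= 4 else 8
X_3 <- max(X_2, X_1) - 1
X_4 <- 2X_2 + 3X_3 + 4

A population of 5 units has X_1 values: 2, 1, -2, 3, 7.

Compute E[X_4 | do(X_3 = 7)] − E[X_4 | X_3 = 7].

Under do(X_3=7), X_3's equation is replaced by X_3=7 for every unit. Per-unit X_4: 41, 41, 41, 41, 25. Mean = 37.8.
E[X_4|X_3=7] averages over only the 4 units with X_3=7 (X_1 = 2, 1, -2, 3): X_4 = 41, 41, 41, 41, mean 41.
Difference = 37.8 − 41 = -3.2.

-3.2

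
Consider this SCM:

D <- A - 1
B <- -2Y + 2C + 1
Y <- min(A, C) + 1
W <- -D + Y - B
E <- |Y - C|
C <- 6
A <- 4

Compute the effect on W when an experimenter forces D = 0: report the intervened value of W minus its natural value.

3

The intervention breaks the incoming arrows to D: D <- A - 1 no longer applies, and D = 0.
Y = min(A, C) + 1  [with A=4, C=6]  = 5
B = -2Y + 2C + 1  [with Y=5, C=6]  = 3
W = -D + Y - B  [with D=0, Y=5, B=3]  = 2
Without intervention: Y = min(A, C) + 1  [with A=4, C=6]  = 5; B = -2Y + 2C + 1  [with Y=5, C=6]  = 3; D = A - 1  [with A=4]  = 3; W = -D + Y - B  [with D=3, Y=5, B=3]  = -1.
Change = 2 − (-1) = 3.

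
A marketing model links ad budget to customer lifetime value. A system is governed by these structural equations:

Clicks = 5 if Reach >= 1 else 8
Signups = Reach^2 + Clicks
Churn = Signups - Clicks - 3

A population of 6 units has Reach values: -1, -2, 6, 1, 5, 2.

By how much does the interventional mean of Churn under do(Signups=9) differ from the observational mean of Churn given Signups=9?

do(Signups=9) breaks Signups's dependence on Reach. With Signups=9 fixed, Churn across the units is -2, -2, 1, 1, 1, 1, mean 0.
Conditioning on Signups=9 selects the 2 unit(s) with Reach ∈ {-1, 2}. Their Churn values: -2, 1. Mean = -0.5.
Difference = 0 − (-0.5) = 0.5.

0.5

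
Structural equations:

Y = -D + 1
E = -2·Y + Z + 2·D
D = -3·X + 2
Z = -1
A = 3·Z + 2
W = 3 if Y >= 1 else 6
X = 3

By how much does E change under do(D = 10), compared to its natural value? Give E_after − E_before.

The intervention breaks the incoming arrows to D: D = -3·X + 2 no longer applies, and D = 10.
Y = -D + 1  [with D=10]  = -9
E = -2·Y + Z + 2·D  [with Y=-9, Z=-1, D=10]  = 37
Without intervention: D = -3·X + 2  [with X=3]  = -7; Y = -D + 1  [with D=-7]  = 8; E = -2·Y + Z + 2·D  [with Y=8, Z=-1, D=-7]  = -31.
Change = 37 − (-31) = 68.

68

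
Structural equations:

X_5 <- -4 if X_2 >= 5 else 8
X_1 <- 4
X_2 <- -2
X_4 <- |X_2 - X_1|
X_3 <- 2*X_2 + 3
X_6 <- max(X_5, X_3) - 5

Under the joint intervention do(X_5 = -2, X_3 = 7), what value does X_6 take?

2

The joint intervention fixes X_5 = -2, X_3 = 7, removing each variable's own equation.
X_6 = max(X_5, X_3) - 5  [with X_5=-2, X_3=7]  = 2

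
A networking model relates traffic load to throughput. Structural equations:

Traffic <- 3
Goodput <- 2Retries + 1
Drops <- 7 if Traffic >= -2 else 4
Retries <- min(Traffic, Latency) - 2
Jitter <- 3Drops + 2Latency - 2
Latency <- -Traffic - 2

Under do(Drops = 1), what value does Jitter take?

do(Drops=1) replaces the equation Drops <- 7 if Traffic >= -2 else 4 with the constant Drops = 1.
Latency = -Traffic - 2  [with Traffic=3]  = -5
Jitter = 3Drops + 2Latency - 2  [with Drops=1, Latency=-5]  = -9

-9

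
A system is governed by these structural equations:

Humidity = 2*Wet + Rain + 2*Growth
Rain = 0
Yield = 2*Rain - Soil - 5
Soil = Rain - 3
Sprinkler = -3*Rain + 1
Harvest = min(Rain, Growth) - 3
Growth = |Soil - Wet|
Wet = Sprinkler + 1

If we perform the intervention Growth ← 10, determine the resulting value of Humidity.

The intervention breaks the incoming arrows to Growth: Growth = |Soil - Wet| no longer applies, and Growth = 10.
Sprinkler = -3*Rain + 1  [with Rain=0]  = 1
Wet = Sprinkler + 1  [with Sprinkler=1]  = 2
Humidity = 2*Wet + Rain + 2*Growth  [with Wet=2, Rain=0, Growth=10]  = 24

24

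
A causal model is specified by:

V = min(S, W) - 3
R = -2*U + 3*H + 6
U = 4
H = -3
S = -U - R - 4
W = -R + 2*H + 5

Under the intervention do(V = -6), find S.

3

do(V=-6) replaces the equation V = min(S, W) - 3 with the constant V = -6.
No directed path runs from V to S, so S keeps its natural value.
R = -2*U + 3*H + 6  [with U=4, H=-3]  = -11
S = -U - R - 4  [with U=4, R=-11]  = 3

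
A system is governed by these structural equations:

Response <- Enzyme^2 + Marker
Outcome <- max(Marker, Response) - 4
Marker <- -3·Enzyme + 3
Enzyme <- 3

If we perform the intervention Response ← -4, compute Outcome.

-8

The intervention breaks the incoming arrows to Response: Response <- Enzyme^2 + Marker no longer applies, and Response = -4.
Marker = -3·Enzyme + 3  [with Enzyme=3]  = -6
Outcome = max(Marker, Response) - 4  [with Marker=-6, Response=-4]  = -8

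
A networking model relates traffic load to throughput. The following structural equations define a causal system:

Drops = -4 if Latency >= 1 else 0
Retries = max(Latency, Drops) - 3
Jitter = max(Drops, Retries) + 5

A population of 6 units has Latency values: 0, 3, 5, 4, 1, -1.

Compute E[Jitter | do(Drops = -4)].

do(Drops=-4) breaks Drops's dependence on Latency. With Drops=-4 fixed, Jitter across the units is 2, 5, 7, 6, 3, 1, mean 4.

4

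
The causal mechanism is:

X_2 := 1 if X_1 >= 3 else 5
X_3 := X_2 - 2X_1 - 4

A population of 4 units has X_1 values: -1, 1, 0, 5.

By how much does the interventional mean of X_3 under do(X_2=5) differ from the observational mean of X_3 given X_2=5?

-2.5

Every unit gets X_2=5 under the intervention. X_3 values become 3, -1, 1, -9; E[X_3|do(X_2=5)] = -1.5.
Conditioning on X_2=5 selects the 3 unit(s) with X_1 ∈ {-1, 1, 0}. Their X_3 values: 3, -1, 1. Mean = 1.
Difference = -1.5 − 1 = -2.5.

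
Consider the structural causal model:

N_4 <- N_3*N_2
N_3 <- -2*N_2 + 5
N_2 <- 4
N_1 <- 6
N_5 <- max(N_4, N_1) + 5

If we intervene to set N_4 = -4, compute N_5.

Intervening sets N_4 = -4 and removes its equation (N_4 <- N_3*N_2).
N_5 = max(N_4, N_1) + 5  [with N_4=-4, N_1=6]  = 11

11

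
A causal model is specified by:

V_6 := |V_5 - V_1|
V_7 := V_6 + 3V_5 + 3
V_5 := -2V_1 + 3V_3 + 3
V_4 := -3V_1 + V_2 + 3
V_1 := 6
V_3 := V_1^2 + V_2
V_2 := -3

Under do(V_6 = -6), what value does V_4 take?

-18

do(V_6=-6) replaces the equation V_6 := |V_5 - V_1| with the constant V_6 = -6.
No directed path runs from V_6 to V_4, so V_4 keeps its natural value.
V_4 = -3V_1 + V_2 + 3  [with V_1=6, V_2=-3]  = -18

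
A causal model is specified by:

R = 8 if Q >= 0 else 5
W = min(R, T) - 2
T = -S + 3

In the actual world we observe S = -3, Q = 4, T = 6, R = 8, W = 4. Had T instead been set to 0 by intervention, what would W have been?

do(T=0) replaces the equation T = -S + 3 with the constant T = 0.
R = 8 if Q >= 0 else 5  [with Q=4]  = 8
W = min(R, T) - 2  [with R=8, T=0]  = -2

-2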